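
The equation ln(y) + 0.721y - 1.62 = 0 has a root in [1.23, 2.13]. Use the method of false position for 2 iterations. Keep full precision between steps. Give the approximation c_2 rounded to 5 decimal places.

False-position update: c = (a·f(b) − b·f(a))/(f(b) − f(a)); replace the endpoint whose sign matches f(c).
f(1.230000) = -0.526156, f(2.130000) = 0.671852
step 1: c = 1.625273, f(c) = 0.037498 > 0 → new bracket [1.230000, 1.625273]
step 2: c = 1.598977, f(c) = 0.002227 > 0 → new bracket [1.230000, 1.598977]

1.59898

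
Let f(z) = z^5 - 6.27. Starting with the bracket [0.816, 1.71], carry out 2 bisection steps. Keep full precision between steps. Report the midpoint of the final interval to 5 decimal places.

1.37475

f(0.816000) = -5.908215, f(1.710000) = 8.351117 (opposite signs)
step 1: m = 1.263000, f(m) = -3.056215 < 0 → root in [1.263000, 1.710000]
step 2: m = 1.486500, f(m) = 0.988127 > 0 → root in [1.263000, 1.486500]
Midpoint of [1.263000, 1.486500] = 1.374750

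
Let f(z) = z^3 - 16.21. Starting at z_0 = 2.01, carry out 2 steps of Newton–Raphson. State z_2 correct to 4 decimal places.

2.5387

f'(z) = 3z^2
z_0 = 2.010000: f = -8.089399, f' = 12.120300 → z_1 = 2.010000 - (-8.089399)/(12.120300) = 2.677426
z_1 = 2.677426: f = 2.983415, f' = 21.505824 → z_2 = 2.677426 - (2.983415)/(21.505824) = 2.538700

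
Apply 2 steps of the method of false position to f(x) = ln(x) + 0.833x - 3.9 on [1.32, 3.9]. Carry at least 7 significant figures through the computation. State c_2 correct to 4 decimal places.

3.2710

f(1.320000) = -2.522808, f(3.900000) = 0.709677
step 1: c = 3.333573, f(c) = 0.080911 > 0 → new bracket [1.320000, 3.333573]
step 2: c = 3.271001, f(c) = 0.009840 > 0 → new bracket [1.320000, 3.271001]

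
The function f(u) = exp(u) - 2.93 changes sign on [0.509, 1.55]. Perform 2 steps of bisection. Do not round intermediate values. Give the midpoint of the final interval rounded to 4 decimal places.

1.1596

f(0.509000) = -1.266373, f(1.550000) = 1.781470 (opposite signs)
step 1: m = 1.029500, f(m) = -0.130334 < 0 → root in [1.029500, 1.550000]
step 2: m = 1.289750, f(m) = 0.701878 > 0 → root in [1.029500, 1.289750]
Midpoint of [1.029500, 1.289750] = 1.159625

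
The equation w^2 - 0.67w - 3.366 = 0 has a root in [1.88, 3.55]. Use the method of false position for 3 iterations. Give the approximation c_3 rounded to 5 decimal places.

2.19344

f(1.880000) = -1.091200, f(3.550000) = 6.858000
step 1: c = 2.109244, f(c) = -0.330284 < 0 → new bracket [2.109244, 3.550000]
step 2: c = 2.175443, f(c) = -0.090995 < 0 → new bracket [2.175443, 3.550000]
step 3: c = 2.193442, f(c) = -0.024417 < 0 → new bracket [2.193442, 3.550000]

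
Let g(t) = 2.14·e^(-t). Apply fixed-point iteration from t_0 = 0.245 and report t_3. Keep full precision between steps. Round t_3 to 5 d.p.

1.43327

t_1 = g(0.245000) = 1.674988
t_2 = g(1.674988) = 0.400844
t_3 = g(0.400844) = 1.433274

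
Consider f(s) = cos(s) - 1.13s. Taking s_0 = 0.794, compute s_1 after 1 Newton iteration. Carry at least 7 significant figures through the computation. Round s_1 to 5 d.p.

0.68754

f'(s) = -sin(s) - 1.13
s_0 = 0.794000: f = -0.196222, f' = -1.843163 → s_1 = 0.794000 - (-0.196222)/(-1.843163) = 0.687541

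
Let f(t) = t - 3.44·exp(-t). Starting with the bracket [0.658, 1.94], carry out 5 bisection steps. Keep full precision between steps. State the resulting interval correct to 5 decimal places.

[1.09869, 1.13875]

f(0.658000) = -1.123528, f(1.940000) = 1.445658 (opposite signs)
step 1: m = 1.299000, f(m) = 0.360553 > 0 → root in [0.658000, 1.299000]
step 2: m = 0.978500, f(m) = -0.314508 < 0 → root in [0.978500, 1.299000]
step 3: m = 1.138750, f(m) = 0.037196 > 0 → root in [0.978500, 1.138750]
step 4: m = 1.058625, f(m) = -0.134823 < 0 → root in [1.058625, 1.138750]
step 5: m = 1.098688, f(m) = -0.047893 < 0 → root in [1.098688, 1.138750]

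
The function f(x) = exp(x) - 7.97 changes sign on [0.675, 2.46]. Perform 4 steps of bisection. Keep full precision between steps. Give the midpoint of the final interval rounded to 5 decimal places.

2.06953

f(0.675000) = -6.005967, f(2.460000) = 3.734812 (opposite signs)
step 1: m = 1.567500, f(m) = -3.175353 < 0 → root in [1.567500, 2.460000]
step 2: m = 2.013750, f(m) = -0.478643 < 0 → root in [2.013750, 2.460000]
step 3: m = 2.236875, f(m) = 1.394023 > 0 → root in [2.013750, 2.236875]
step 4: m = 2.125312, f(m) = 0.405514 > 0 → root in [2.013750, 2.125312]
Midpoint of [2.013750, 2.125312] = 2.069531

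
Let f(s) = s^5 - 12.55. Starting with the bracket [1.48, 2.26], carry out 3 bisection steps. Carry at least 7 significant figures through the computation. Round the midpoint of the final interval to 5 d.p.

f(1.480000) = -5.449179, f(2.260000) = 46.407926 (opposite signs)
step 1: m = 1.870000, f(m) = 10.316939 > 0 → root in [1.480000, 1.870000]
step 2: m = 1.675000, f(m) = 0.634815 > 0 → root in [1.480000, 1.675000]
step 3: m = 1.577500, f(m) = -2.781074 < 0 → root in [1.577500, 1.675000]
Midpoint of [1.577500, 1.675000] = 1.626250

1.62625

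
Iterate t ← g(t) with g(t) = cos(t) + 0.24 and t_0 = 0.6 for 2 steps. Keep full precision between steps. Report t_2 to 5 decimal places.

t_1 = g(0.600000) = 1.065336
t_2 = g(1.065336) = 0.724211

0.72421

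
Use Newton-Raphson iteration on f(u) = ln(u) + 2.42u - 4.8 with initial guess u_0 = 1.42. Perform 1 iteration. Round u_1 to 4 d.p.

Newton update: u ← u − f(u)/f'(u).
f'(u) = 1/u + 2.42
u_0 = 1.420000: f = -1.012943, f' = 3.124225 → u_1 = 1.420000 - (-1.012943)/(3.124225) = 1.744222

1.7442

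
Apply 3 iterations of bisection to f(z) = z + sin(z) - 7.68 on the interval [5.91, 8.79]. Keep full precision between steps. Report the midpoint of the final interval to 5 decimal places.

7.17000

f(5.910000) = -2.134583, f(8.790000) = 1.702999 (opposite signs)
step 1: m = 7.350000, f(m) = 0.545667 > 0 → root in [5.910000, 7.350000]
step 2: m = 6.630000, f(m) = -0.710096 < 0 → root in [6.630000, 7.350000]
step 3: m = 6.990000, f(m) = -0.040585 < 0 → root in [6.990000, 7.350000]
Midpoint of [6.990000, 7.350000] = 7.170000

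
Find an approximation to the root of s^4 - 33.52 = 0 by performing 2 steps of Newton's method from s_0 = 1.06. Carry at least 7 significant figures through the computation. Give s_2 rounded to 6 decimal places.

5.890707

f'(s) = 4s^3
s_0 = 1.060000: f = -32.257523, f' = 4.764064 → s_1 = 1.060000 - (-32.257523)/(4.764064) = 7.831010
s_1 = 7.831010: f = 3727.200207, f' = 1920.937607 → s_2 = 7.831010 - (3727.200207)/(1920.937607) = 5.890707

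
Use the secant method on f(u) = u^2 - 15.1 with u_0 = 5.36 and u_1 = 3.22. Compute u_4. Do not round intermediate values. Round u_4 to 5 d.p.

f(u_0) = 13.629600, f(u_1) = -4.731600
u_2 = 3.220000 - (-4.731600)·(3.220000 - 5.360000)/(-4.731600 - (13.629600)) = 3.771469; f(u_2) = -0.876025
u_3 = 3.771469 - (-0.876025)·(3.771469 - 3.220000)/(-0.876025 - (-4.731600)) = 3.896768; f(u_3) = 0.084798
u_4 = 3.896768 - (0.084798)·(3.896768 - 3.771469)/(0.084798 - (-0.876025)) = 3.885709; f(u_4) = -0.001263

3.88571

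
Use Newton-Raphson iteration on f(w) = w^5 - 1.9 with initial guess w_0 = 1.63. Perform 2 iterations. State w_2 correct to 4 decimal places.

f'(w) = 5w^4
w_0 = 1.630000: f = 9.606362, f' = 35.295588 → w_1 = 1.630000 - (9.606362)/(35.295588) = 1.357831
w_1 = 1.357831: f = 2.715606, f' = 16.996246 → w_2 = 1.357831 - (2.715606)/(16.996246) = 1.198054

1.1981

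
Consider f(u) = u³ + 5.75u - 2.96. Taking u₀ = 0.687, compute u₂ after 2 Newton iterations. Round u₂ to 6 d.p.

Newton update: u ← u − f(u)/f'(u).
f'(u) = 3u² + 5.75
u_0 = 0.687000: f = 1.314493, f' = 7.165907 → u_1 = 0.687000 - (1.314493)/(7.165907) = 0.503563
u_1 = 0.503563: f = 0.063178, f' = 6.510727 → u_2 = 0.503563 - (0.063178)/(6.510727) = 0.493859

0.493859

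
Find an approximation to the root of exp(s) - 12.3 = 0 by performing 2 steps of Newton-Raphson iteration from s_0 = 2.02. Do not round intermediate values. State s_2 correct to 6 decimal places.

2.519229

f'(s) = exp(s)
s_0 = 2.020000: f = -4.761675, f' = 7.538325 → s_1 = 2.020000 - (-4.761675)/(7.538325) = 2.651662
s_1 = 2.651662: f = 1.877585, f' = 14.177585 → s_2 = 2.651662 - (1.877585)/(14.177585) = 2.519229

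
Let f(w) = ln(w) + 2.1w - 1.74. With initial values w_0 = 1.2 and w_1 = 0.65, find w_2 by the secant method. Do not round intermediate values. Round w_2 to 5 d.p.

f(w_0) = 0.962322, f(w_1) = -0.805783
w_2 = 0.650000 - (-0.805783)·(0.650000 - 1.200000)/(-0.805783 - (0.962322)) = 0.900653; f(w_2) = 0.046736

0.90065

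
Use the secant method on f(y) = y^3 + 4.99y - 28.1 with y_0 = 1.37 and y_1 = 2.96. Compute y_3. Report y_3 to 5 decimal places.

f(y_0) = -18.692347, f(y_1) = 12.604736
y_2 = 2.960000 - (12.604736)·(2.960000 - 1.370000)/(12.604736 - (-18.692347)) = 2.319636; f(y_2) = -4.043728
y_3 = 2.319636 - (-4.043728)·(2.319636 - 2.960000)/(-4.043728 - (12.604736)) = 2.475173; f(y_3) = -0.584780

2.47517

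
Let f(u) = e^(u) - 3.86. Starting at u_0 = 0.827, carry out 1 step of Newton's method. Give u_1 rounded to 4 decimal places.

1.5152

Newton update: u ← u − f(u)/f'(u).
f'(u) = e^(u)
u_0 = 0.827000: f = -1.573551, f' = 2.286449 → u_1 = 0.827000 - (-1.573551)/(2.286449) = 1.515207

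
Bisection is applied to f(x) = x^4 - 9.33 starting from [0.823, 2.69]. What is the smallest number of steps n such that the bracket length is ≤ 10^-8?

28

Initial width b − a = 2.69 − 0.823 = 1.867000.
After n steps the width is (b−a)/2^n; need (b−a)/2^n ≤ 10^-8.
So n ≥ log₂(1.867000/10^-8) = log₂(186700000.0000) ≈ 27.4761.
Hence n = 28.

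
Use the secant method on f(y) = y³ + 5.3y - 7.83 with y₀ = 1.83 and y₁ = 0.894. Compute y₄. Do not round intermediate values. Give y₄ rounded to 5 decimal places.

1.17274

Secant update: y_(k+1) = y_k − f(y_k)·(y_k − y_(k-1))/(f(y_k) − f(y_(k-1))).
f(y_0) = 7.997487, f(y_1) = -2.377283
y_2 = 0.894000 - (-2.377283)·(0.894000 - 1.830000)/(-2.377283 - (7.997487)) = 1.108476; f(y_2) = -0.593074
y_3 = 1.108476 - (-0.593074)·(1.108476 - 0.894000)/(-0.593074 - (-2.377283)) = 1.179768; f(y_3) = 0.064832
y_4 = 1.179768 - (0.064832)·(1.179768 - 1.108476)/(0.064832 - (-0.593074)) = 1.172743; f(y_4) = -0.001563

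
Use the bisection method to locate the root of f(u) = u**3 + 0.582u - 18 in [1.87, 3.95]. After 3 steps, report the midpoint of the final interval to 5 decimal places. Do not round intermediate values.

f(1.870000) = -10.372457, f(3.950000) = 45.928775 (opposite signs)
step 1: m = 2.910000, f(m) = 8.335791 > 0 → root in [1.870000, 2.910000]
step 2: m = 2.390000, f(m) = -2.957101 < 0 → root in [2.390000, 2.910000]
step 3: m = 2.650000, f(m) = 2.151925 > 0 → root in [2.390000, 2.650000]
Midpoint of [2.390000, 2.650000] = 2.520000

2.52000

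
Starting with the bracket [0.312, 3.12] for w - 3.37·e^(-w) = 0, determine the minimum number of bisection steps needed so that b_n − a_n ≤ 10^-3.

12

Initial width b − a = 3.12 − 0.312 = 2.808000.
After n steps the width is (b−a)/2^n; need (b−a)/2^n ≤ 10^-3.
So n ≥ log₂(2.808000/10^-3) = log₂(2808.0000) ≈ 11.4553.
Hence n = 12.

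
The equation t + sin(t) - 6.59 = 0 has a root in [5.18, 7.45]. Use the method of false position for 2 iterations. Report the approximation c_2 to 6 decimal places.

f(5.180000) = -2.302648, f(7.450000) = 1.779503
step 1: c = 6.460455, f(c) = 0.046798 > 0 → new bracket [5.180000, 6.460455]
step 2: c = 6.434950, f(c) = -0.003867 < 0 → new bracket [6.434950, 6.460455]

6.434950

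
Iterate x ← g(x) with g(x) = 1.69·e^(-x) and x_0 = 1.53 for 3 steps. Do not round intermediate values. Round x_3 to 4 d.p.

x_1 = g(1.530000) = 0.365945
x_2 = g(0.365945) = 1.172084
x_3 = g(1.172084) = 0.523428

0.5234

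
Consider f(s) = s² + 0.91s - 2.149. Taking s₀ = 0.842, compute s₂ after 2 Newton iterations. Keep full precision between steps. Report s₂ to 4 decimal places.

f'(s) = 2s + 0.91
s_0 = 0.842000: f = -0.673816, f' = 2.594000 → s_1 = 0.842000 - (-0.673816)/(2.594000) = 1.101759
s_1 = 1.101759: f = 0.067475, f' = 3.113519 → s_2 = 1.101759 - (0.067475)/(3.113519) = 1.080088

1.0801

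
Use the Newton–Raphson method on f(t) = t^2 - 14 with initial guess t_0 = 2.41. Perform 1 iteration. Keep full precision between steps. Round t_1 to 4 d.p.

Newton update: t ← t − f(t)/f'(t).
f'(t) = 2t
t_0 = 2.410000: f = -8.191900, f' = 4.820000 → t_1 = 2.410000 - (-8.191900)/(4.820000) = 4.109564

4.1096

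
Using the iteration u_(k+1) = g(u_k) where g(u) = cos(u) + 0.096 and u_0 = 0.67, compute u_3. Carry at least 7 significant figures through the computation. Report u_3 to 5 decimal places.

u_1 = g(0.670000) = 0.879822
u_2 = g(0.879822) = 0.733289
u_3 = g(0.733289) = 0.838977

0.83898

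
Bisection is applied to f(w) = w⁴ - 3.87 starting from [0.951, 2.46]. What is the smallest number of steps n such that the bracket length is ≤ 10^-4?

14

Initial width b − a = 2.46 − 0.951 = 1.509000.
After n steps the width is (b−a)/2^n; need (b−a)/2^n ≤ 10^-4.
So n ≥ log₂(1.509000/10^-4) = log₂(15090.0000) ≈ 13.8813.
Hence n = 14.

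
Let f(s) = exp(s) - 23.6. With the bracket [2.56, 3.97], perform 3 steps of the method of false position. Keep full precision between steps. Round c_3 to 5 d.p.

f(2.560000) = -10.664183, f(3.970000) = 29.384531
step 1: c = 2.935455, f(c) = -4.769927 < 0 → new bracket [2.935455, 3.970000]
step 2: c = 3.079937, f(c) = -1.842965 < 0 → new bracket [3.079937, 3.970000]
step 3: c = 3.132466, f(c) = -0.669536 < 0 → new bracket [3.132466, 3.970000]

3.13247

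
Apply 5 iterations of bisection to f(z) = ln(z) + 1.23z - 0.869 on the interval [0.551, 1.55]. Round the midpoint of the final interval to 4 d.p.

0.8476

f(0.551000) = -0.787290, f(1.550000) = 1.475755 (opposite signs)
step 1: m = 1.050500, f(m) = 0.472381 > 0 → root in [0.551000, 1.050500]
step 2: m = 0.800750, f(m) = -0.106284 < 0 → root in [0.800750, 1.050500]
step 3: m = 0.925625, f(m) = 0.192233 > 0 → root in [0.800750, 0.925625]
step 4: m = 0.863187, f(m) = 0.045597 > 0 → root in [0.800750, 0.863187]
step 5: m = 0.831969, f(m) = -0.029639 < 0 → root in [0.831969, 0.863187]
Midpoint of [0.831969, 0.863187] = 0.847578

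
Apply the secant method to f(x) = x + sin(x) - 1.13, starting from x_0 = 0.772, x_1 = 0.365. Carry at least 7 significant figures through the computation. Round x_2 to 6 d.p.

0.587140

f(x_0) = 0.339570, f(x_1) = -0.408051
x_2 = 0.365000 - (-0.408051)·(0.365000 - 0.772000)/(-0.408051 - (0.339570)) = 0.587140; f(x_2) = 0.011123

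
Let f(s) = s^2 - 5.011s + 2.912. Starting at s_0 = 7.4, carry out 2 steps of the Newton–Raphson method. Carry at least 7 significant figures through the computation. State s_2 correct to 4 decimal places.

4.5039

f'(s) = 2s - 5.011
s_0 = 7.400000: f = 20.590600, f' = 9.789000 → s_1 = 7.400000 - (20.590600)/(9.789000) = 5.296557
s_1 = 5.296557: f = 4.424471, f' = 5.582115 → s_2 = 5.296557 - (4.424471)/(5.582115) = 4.503942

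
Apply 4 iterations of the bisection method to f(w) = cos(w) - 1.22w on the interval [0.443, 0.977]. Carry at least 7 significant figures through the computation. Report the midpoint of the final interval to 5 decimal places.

f(0.443000) = 0.363010, f(0.977000) = -0.632428 (opposite signs)
step 1: m = 0.710000, f(m) = -0.107838 < 0 → root in [0.443000, 0.710000]
step 2: m = 0.576500, f(m) = 0.135046 > 0 → root in [0.576500, 0.710000]
step 3: m = 0.643250, f(m) = 0.015386 > 0 → root in [0.643250, 0.710000]
step 4: m = 0.676625, f(m) = -0.045792 < 0 → root in [0.643250, 0.676625]
Midpoint of [0.643250, 0.676625] = 0.659938

0.65994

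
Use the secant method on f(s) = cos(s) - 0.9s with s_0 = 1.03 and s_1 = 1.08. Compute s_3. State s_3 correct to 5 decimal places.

0.78618

f(s_0) = -0.412181, f(s_1) = -0.500672
s_2 = 1.080000 - (-0.500672)·(1.080000 - 1.030000)/(-0.500672 - (-0.412181)) = 0.797104; f(s_2) = -0.018613
s_3 = 0.797104 - (-0.018613)·(0.797104 - 1.080000)/(-0.018613 - (-0.500672)) = 0.786181; f(s_3) = -0.001010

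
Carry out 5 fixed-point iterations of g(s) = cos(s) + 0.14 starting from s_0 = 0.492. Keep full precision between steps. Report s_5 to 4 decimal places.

s_1 = g(0.492000) = 1.021390
s_2 = g(1.021390) = 0.662181
s_3 = g(0.662181) = 0.928653
s_4 = g(0.928653) = 0.738913
s_5 = g(0.738913) = 0.879201

0.8792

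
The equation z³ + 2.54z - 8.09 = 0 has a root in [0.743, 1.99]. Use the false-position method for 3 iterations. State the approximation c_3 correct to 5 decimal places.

False-position update: c = (a·f(b) − b·f(a))/(f(b) − f(a)); replace the endpoint whose sign matches f(c).
f(0.743000) = -5.792608, f(1.990000) = 4.845199
step 1: c = 1.422029, f(c) = -1.602465 < 0 → new bracket [1.422029, 1.990000]
step 2: c = 1.563189, f(c) = -0.299750 < 0 → new bracket [1.563189, 1.990000]
step 3: c = 1.588056, f(c) = -0.051386 < 0 → new bracket [1.588056, 1.990000]

1.58806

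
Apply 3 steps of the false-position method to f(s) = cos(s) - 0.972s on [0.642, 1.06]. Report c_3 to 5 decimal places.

0.75160

f(0.642000) = 0.176876, f(1.060000) = -0.541448
step 1: c = 0.744926, f(c) = 0.011070 > 0 → new bracket [0.744926, 1.060000]
step 2: c = 0.751239, f(c) = 0.000640 > 0 → new bracket [0.751239, 1.060000]
step 3: c = 0.751603, f(c) = 0.000037 > 0 → new bracket [0.751603, 1.060000]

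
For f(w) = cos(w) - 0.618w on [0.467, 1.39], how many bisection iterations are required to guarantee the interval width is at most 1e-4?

Initial width b − a = 1.39 − 0.467 = 0.923000.
After n steps the width is (b−a)/2^n; need (b−a)/2^n ≤ 1e-4.
So n ≥ log₂(0.923000/1e-4) = log₂(9230.0000) ≈ 13.1721.
Hence n = 14.

14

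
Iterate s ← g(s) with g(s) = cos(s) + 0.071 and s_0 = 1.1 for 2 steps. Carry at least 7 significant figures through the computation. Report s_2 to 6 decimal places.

s_1 = g(1.100000) = 0.524596
s_2 = g(0.524596) = 0.936526

0.936526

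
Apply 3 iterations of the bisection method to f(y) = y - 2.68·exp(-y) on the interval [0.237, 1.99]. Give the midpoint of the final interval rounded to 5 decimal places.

1.00394

f(0.237000) = -1.877497, f(1.990000) = 1.623656 (opposite signs)
step 1: m = 1.113500, f(m) = 0.233368 > 0 → root in [0.237000, 1.113500]
step 2: m = 0.675250, f(m) = -0.688948 < 0 → root in [0.675250, 1.113500]
step 3: m = 0.894375, f(m) = -0.201378 < 0 → root in [0.894375, 1.113500]
Midpoint of [0.894375, 1.113500] = 1.003937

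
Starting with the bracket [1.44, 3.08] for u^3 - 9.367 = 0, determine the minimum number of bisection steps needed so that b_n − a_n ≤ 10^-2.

8

Initial width b − a = 3.08 − 1.44 = 1.640000.
After n steps the width is (b−a)/2^n; need (b−a)/2^n ≤ 10^-2.
So n ≥ log₂(1.640000/10^-2) = log₂(164.0000) ≈ 7.3576.
Hence n = 8.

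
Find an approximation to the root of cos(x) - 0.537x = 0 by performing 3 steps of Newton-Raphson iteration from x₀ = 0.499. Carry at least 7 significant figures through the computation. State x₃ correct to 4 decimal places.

f'(x) = -sin(x) - 0.537
x_0 = 0.499000: f = 0.610099, f' = -1.015548 → x_1 = 0.499000 - (0.610099)/(-1.015548) = 1.099758
x_1 = 1.099758: f = -0.136758, f' = -1.428098 → x_2 = 1.099758 - (-0.136758)/(-1.428098) = 1.003995
x_2 = 1.003995: f = -0.002210, f' = -1.380623 → x_3 = 1.003995 - (-0.002210)/(-1.380623) = 1.002395

1.0024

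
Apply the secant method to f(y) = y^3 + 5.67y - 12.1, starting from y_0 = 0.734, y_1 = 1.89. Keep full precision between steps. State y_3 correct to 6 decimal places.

Secant update: y_(k+1) = y_k − f(y_k)·(y_k − y_(k-1))/(f(y_k) − f(y_(k-1))).
f(y_0) = -7.542773, f(y_1) = 5.367569
y_2 = 1.890000 - (5.367569)·(1.890000 - 0.734000)/(5.367569 - (-7.542773)) = 1.409385; f(y_2) = -1.309238
y_3 = 1.409385 - (-1.309238)·(1.409385 - 1.890000)/(-1.309238 - (5.367569)) = 1.503627; f(y_3) = -0.174891

1.503627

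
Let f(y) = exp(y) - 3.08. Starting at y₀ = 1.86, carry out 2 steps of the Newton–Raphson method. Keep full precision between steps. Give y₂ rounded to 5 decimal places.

1.14638

Newton update: y ← y − f(y)/f'(y).
f'(y) = exp(y)
y_0 = 1.860000: f = 3.343737, f' = 6.423737 → y_1 = 1.860000 - (3.343737)/(6.423737) = 1.339472
y_1 = 1.339472: f = 0.737026, f' = 3.817026 → y_2 = 1.339472 - (0.737026)/(3.817026) = 1.146383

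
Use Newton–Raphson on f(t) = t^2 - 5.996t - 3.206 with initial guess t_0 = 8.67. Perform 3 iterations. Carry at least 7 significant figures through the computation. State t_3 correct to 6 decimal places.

6.490063

f'(t) = 2t - 5.996
t_0 = 8.670000: f = 19.977580, f' = 11.344000 → t_1 = 8.670000 - (19.977580)/(11.344000) = 6.908930
t_1 = 6.908930: f = 3.101368, f' = 7.821860 → t_2 = 6.908930 - (3.101368)/(7.821860) = 6.512430
t_2 = 6.512430: f = 0.157212, f' = 7.028859 → t_3 = 6.512430 - (0.157212)/(7.028859) = 6.490063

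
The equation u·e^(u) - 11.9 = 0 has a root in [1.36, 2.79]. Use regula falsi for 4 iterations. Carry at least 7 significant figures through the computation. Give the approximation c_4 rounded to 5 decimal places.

1.82417

f(1.360000) = -6.601177, f(2.790000) = 33.524045
step 1: c = 1.595256, f(c) = -4.036046 < 0 → new bracket [1.595256, 2.790000]
step 2: c = 1.723638, f(c) = -2.239217 < 0 → new bracket [1.723638, 2.790000]
step 3: c = 1.790405, f(c) = -1.172110 < 0 → new bracket [1.790405, 2.790000]
step 4: c = 1.824173, f(c) = -0.594374 < 0 → new bracket [1.824173, 2.790000]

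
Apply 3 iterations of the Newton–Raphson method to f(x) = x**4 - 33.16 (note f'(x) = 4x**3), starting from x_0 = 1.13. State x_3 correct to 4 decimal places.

3.7976

x_0 = 1.130000: f = -31.529526, f' = 5.771588 → x_1 = 1.130000 - (-31.529526)/(5.771588) = 6.592886
x_1 = 6.592886: f = 1856.145654, f' = 1146.269296 → x_2 = 6.592886 - (1856.145654)/(1146.269296) = 4.973593
x_2 = 4.973593: f = 578.740738, f' = 492.119670 → x_3 = 4.973593 - (578.740738)/(492.119670) = 3.797577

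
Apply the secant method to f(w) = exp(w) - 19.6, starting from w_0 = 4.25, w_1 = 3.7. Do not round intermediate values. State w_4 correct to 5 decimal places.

2.99170

f(w_0) = 50.505412, f(w_1) = 20.847304
w_2 = 3.700000 - (20.847304)·(3.700000 - 4.250000)/(20.847304 - (50.505412)) = 3.313393; f(w_2) = 7.878215
w_3 = 3.313393 - (7.878215)·(3.313393 - 3.700000)/(7.878215 - (20.847304)) = 3.078545; f(w_3) = 2.126771
w_4 = 3.078545 - (2.126771)·(3.078545 - 3.313393)/(2.126771 - (7.878215)) = 2.991703; f(w_4) = 0.319574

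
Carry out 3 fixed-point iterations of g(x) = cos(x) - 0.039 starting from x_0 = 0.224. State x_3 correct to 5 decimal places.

x_1 = g(0.224000) = 0.936017
x_2 = g(0.936017) = 0.554000
x_3 = g(0.554000) = 0.811427

0.81143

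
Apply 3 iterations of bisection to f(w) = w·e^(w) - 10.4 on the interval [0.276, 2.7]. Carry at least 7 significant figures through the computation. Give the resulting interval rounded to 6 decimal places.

f(0.276000) = -10.036274, f(2.700000) = 29.775276 (opposite signs)
step 1: m = 1.488000, f(m) = -3.810793 < 0 → root in [1.488000, 2.700000]
step 2: m = 2.094000, f(m) = 6.597667 > 0 → root in [1.488000, 2.094000]
step 3: m = 1.791000, f(m) = 0.337842 > 0 → root in [1.488000, 1.791000]

[1.488000, 1.791000]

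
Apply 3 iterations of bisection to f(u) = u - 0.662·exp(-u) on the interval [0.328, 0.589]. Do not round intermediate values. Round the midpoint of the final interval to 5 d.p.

f(0.328000) = -0.148880, f(0.589000) = 0.221668 (opposite signs)
step 1: m = 0.458500, f(m) = 0.039963 > 0 → root in [0.328000, 0.458500]
step 2: m = 0.393250, f(m) = -0.053507 < 0 → root in [0.393250, 0.458500]
step 3: m = 0.425875, f(m) = -0.006542 < 0 → root in [0.425875, 0.458500]
Midpoint of [0.425875, 0.458500] = 0.442188

0.44219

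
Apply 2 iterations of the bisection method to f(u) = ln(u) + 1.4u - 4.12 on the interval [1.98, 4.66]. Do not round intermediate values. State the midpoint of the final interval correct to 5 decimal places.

f(1.980000) = -0.664903, f(4.660000) = 3.943015 (opposite signs)
step 1: m = 3.320000, f(m) = 1.727965 > 0 → root in [1.980000, 3.320000]
step 2: m = 2.650000, f(m) = 0.564560 > 0 → root in [1.980000, 2.650000]
Midpoint of [1.980000, 2.650000] = 2.315000

2.31500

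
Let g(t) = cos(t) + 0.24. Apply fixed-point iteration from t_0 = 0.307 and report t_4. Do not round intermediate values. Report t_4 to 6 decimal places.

t_1 = g(0.307000) = 1.193244
t_2 = g(1.193244) = 0.608646
t_3 = g(0.608646) = 1.060423
t_4 = g(1.060423) = 0.728503

0.728503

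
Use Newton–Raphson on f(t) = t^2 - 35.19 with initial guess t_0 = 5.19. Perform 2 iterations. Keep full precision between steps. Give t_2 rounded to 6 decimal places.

f'(t) = 2t
t_0 = 5.190000: f = -8.253900, f' = 10.380000 → t_1 = 5.190000 - (-8.253900)/(10.380000) = 5.985173
t_1 = 5.985173: f = 0.632301, f' = 11.970347 → t_2 = 5.985173 - (0.632301)/(11.970347) = 5.932351

5.932351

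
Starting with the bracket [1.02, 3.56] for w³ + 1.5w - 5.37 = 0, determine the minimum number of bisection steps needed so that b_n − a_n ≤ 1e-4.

Initial width b − a = 3.56 − 1.02 = 2.540000.
After n steps the width is (b−a)/2^n; need (b−a)/2^n ≤ 1e-4.
So n ≥ log₂(2.540000/1e-4) = log₂(25400.0000) ≈ 14.6325.
Hence n = 15.

15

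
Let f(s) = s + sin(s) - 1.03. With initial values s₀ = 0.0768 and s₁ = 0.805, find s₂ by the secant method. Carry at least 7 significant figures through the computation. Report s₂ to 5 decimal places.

f(s_0) = -0.876475, f(s_1) = 0.495831
s_2 = 0.805000 - (0.495831)·(0.805000 - 0.076800)/(0.495831 - (-0.876475)) = 0.541893; f(s_2) = 0.027651

0.54189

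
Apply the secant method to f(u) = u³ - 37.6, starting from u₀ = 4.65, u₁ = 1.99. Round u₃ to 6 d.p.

3.668944

Secant update: u_(k+1) = u_k − f(u_k)·(u_k − u_(k-1))/(f(u_k) − f(u_(k-1))).
f(u_0) = 62.944625, f(u_1) = -29.719401
u_2 = 1.990000 - (-29.719401)·(1.990000 - 4.650000)/(-29.719401 - (62.944625)) = 2.843121; f(u_2) = -14.618100
u_3 = 2.843121 - (-14.618100)·(2.843121 - 1.990000)/(-14.618100 - (-29.719401)) = 3.668944; f(u_3) = 11.788206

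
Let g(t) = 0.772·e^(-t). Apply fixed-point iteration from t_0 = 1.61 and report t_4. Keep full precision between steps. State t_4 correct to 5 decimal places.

t_1 = g(1.610000) = 0.154313
t_2 = g(0.154313) = 0.661607
t_3 = g(0.661607) = 0.398369
t_4 = g(0.398369) = 0.518332

0.51833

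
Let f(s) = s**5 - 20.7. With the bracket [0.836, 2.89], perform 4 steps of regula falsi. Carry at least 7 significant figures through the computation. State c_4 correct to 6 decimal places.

f(0.836000) = -20.291651, f(2.890000) = 180.899390
step 1: c = 1.043162, f(c) = -19.464741 < 0 → new bracket [1.043162, 2.890000]
step 2: c = 1.222576, f(c) = -17.968637 < 0 → new bracket [1.222576, 2.890000]
step 3: c = 1.373235, f(c) = -15.816569 < 0 → new bracket [1.373235, 2.890000]
step 4: c = 1.495188, f(c) = -13.227275 < 0 → new bracket [1.495188, 2.890000]

1.495188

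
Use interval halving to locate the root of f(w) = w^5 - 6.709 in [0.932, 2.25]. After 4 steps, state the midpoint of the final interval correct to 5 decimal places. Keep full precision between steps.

f(0.932000) = -6.005799, f(2.250000) = 50.956039 (opposite signs)
step 1: m = 1.591000, f(m) = 3.485147 > 0 → root in [0.932000, 1.591000]
step 2: m = 1.261500, f(m) = -3.514254 < 0 → root in [1.261500, 1.591000]
step 3: m = 1.426250, f(m) = -0.807284 < 0 → root in [1.426250, 1.591000]
step 4: m = 1.508625, f(m) = 1.105595 > 0 → root in [1.426250, 1.508625]
Midpoint of [1.426250, 1.508625] = 1.467437

1.46744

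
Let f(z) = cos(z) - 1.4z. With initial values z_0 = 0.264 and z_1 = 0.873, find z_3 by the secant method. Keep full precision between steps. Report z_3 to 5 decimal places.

0.59147

Secant update: z_(k+1) = z_k − f(z_k)·(z_k − z_(k-1))/(f(z_k) − f(z_(k-1))).
f(z_0) = 0.595754, f(z_1) = -0.579669
z_2 = 0.873000 - (-0.579669)·(0.873000 - 0.264000)/(-0.579669 - (0.595754)) = 0.572667; f(z_2) = 0.038725
z_3 = 0.572667 - (0.038725)·(0.572667 - 0.873000)/(0.038725 - (-0.579669)) = 0.591474; f(z_3) = 0.002055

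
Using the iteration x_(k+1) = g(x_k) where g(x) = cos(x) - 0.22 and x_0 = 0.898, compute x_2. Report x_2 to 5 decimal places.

x_1 = g(0.898000) = 0.403175
x_2 = g(0.403175) = 0.699820

0.69982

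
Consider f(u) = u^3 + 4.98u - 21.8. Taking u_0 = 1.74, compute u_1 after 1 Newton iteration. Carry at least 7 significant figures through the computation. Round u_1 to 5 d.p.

2.29940

Newton update: u ← u − f(u)/f'(u).
f'(u) = 3u^2 + 4.98
u_0 = 1.740000: f = -7.866776, f' = 14.062800 → u_1 = 1.740000 - (-7.866776)/(14.062800) = 2.299403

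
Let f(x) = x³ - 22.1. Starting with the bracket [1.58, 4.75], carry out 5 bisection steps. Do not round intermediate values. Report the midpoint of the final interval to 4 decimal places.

2.8183

f(1.580000) = -18.155688, f(4.750000) = 85.071875 (opposite signs)
step 1: m = 3.165000, f(m) = 9.604517 > 0 → root in [1.580000, 3.165000]
step 2: m = 2.372500, f(m) = -8.745776 < 0 → root in [2.372500, 3.165000]
step 3: m = 2.768750, f(m) = -0.874827 < 0 → root in [2.768750, 3.165000]
step 4: m = 2.966875, f(m) = 4.015464 > 0 → root in [2.768750, 2.966875]
step 5: m = 2.867812, f(m) = 1.485890 > 0 → root in [2.768750, 2.867812]
Midpoint of [2.768750, 2.867812] = 2.818281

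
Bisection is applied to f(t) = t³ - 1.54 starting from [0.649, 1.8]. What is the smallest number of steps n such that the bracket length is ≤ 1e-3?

Initial width b − a = 1.8 − 0.649 = 1.151000.
After n steps the width is (b−a)/2^n; need (b−a)/2^n ≤ 1e-3.
So n ≥ log₂(1.151000/1e-3) = log₂(1151.0000) ≈ 10.1687.
Hence n = 11.

11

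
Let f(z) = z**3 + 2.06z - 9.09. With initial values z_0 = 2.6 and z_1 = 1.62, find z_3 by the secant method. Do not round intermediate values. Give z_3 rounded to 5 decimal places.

1.76424

f(z_0) = 13.842000, f(z_1) = -1.501272
z_2 = 1.620000 - (-1.501272)·(1.620000 - 2.600000)/(-1.501272 - (13.842000)) = 1.715889; f(z_2) = -0.503223
z_3 = 1.715889 - (-0.503223)·(1.715889 - 1.620000)/(-0.503223 - (-1.501272)) = 1.764236; f(z_3) = 0.035566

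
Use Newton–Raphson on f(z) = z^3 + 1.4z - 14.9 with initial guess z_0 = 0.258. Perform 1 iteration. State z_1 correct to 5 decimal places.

f'(z) = 3z^2 + 1.4
z_0 = 0.258000: f = -14.521626, f' = 1.599692 → z_1 = 0.258000 - (-14.521626)/(1.599692) = 9.335764

9.33576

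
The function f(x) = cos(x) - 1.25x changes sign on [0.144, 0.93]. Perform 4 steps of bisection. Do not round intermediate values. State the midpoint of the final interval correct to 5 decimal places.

0.65981

f(0.144000) = 0.809650, f(0.930000) = -0.564666 (opposite signs)
step 1: m = 0.537000, f(m) = 0.187997 > 0 → root in [0.537000, 0.930000]
step 2: m = 0.733500, f(m) = -0.174039 < 0 → root in [0.537000, 0.733500]
step 3: m = 0.635250, f(m) = 0.010861 > 0 → root in [0.635250, 0.733500]
step 4: m = 0.684375, f(m) = -0.080654 < 0 → root in [0.635250, 0.684375]
Midpoint of [0.635250, 0.684375] = 0.659813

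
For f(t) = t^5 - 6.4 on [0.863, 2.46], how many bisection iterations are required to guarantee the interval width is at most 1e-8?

Initial width b − a = 2.46 − 0.863 = 1.597000.
After n steps the width is (b−a)/2^n; need (b−a)/2^n ≤ 1e-8.
So n ≥ log₂(1.597000/1e-8) = log₂(159700000.0000) ≈ 27.2508.
Hence n = 28.

28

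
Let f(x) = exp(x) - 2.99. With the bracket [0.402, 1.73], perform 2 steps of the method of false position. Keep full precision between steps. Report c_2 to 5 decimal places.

1.03269

f(0.402000) = -1.495189, f(1.730000) = 2.650654
step 1: c = 0.880940, f(c) = -0.576833 < 0 → new bracket [0.880940, 1.730000]
step 2: c = 1.032688, f(c) = -0.181394 < 0 → new bracket [1.032688, 1.730000]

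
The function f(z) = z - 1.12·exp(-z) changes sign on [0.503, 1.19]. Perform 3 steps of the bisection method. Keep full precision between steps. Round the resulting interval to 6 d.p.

[0.588875, 0.674750]

f(0.503000) = -0.174279, f(1.190000) = 0.849272 (opposite signs)
step 1: m = 0.846500, f(m) = 0.366117 > 0 → root in [0.503000, 0.846500]
step 2: m = 0.674750, f(m) = 0.104352 > 0 → root in [0.503000, 0.674750]
step 3: m = 0.588875, f(m) = -0.032670 < 0 → root in [0.588875, 0.674750]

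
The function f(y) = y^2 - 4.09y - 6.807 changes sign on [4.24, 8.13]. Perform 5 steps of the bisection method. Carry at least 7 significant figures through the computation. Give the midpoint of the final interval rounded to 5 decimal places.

f(4.240000) = -6.171000, f(8.130000) = 26.038200 (opposite signs)
step 1: m = 6.185000, f(m) = 6.150575 > 0 → root in [4.240000, 6.185000]
step 2: m = 5.212500, f(m) = -0.955969 < 0 → root in [5.212500, 6.185000]
step 3: m = 5.698750, f(m) = 2.360864 > 0 → root in [5.212500, 5.698750]
step 4: m = 5.455625, f(m) = 0.643338 > 0 → root in [5.212500, 5.455625]
step 5: m = 5.334062, f(m) = -0.171093 < 0 → root in [5.334062, 5.455625]
Midpoint of [5.334062, 5.455625] = 5.394844

5.39484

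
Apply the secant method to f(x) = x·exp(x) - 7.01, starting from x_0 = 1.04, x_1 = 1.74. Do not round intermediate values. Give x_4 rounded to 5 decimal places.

1.52581

Secant update: x_(k+1) = x_k − f(x_k)·(x_k − x_(k-1))/(f(x_k) − f(x_(k-1))).
f(x_0) = -4.067614, f(x_1) = 2.903378
x_2 = 1.740000 - (2.903378)·(1.740000 - 1.040000)/(2.903378 - (-4.067614)) = 1.448454; f(x_2) = -0.844613
x_3 = 1.448454 - (-0.844613)·(1.448454 - 1.740000)/(-0.844613 - (2.903378)) = 1.514154; f(x_3) = -0.127299
x_4 = 1.514154 - (-0.127299)·(1.514154 - 1.448454)/(-0.127299 - (-0.844613)) = 1.525814; f(x_4) = 0.007041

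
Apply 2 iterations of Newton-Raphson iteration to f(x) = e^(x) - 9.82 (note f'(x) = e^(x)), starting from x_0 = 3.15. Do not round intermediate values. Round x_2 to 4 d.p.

x_0 = 3.150000: f = 13.516065, f' = 23.336065 → x_1 = 3.150000 - (13.516065)/(23.336065) = 2.570808
x_1 = 2.570808: f = 3.256384, f' = 13.076384 → x_2 = 2.570808 - (3.256384)/(13.076384) = 2.321780

2.3218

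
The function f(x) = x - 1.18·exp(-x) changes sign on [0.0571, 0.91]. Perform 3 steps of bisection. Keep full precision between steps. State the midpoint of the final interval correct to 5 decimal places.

0.64347

f(0.057100) = -1.057410, f(0.910000) = 0.435021 (opposite signs)
step 1: m = 0.483550, f(m) = -0.244027 < 0 → root in [0.483550, 0.910000]
step 2: m = 0.696775, f(m) = 0.108912 > 0 → root in [0.483550, 0.696775]
step 3: m = 0.590163, f(m) = -0.063837 < 0 → root in [0.590163, 0.696775]
Midpoint of [0.590163, 0.696775] = 0.643469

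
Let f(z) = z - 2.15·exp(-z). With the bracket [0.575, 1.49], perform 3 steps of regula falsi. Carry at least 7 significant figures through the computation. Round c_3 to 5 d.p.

f(0.575000) = -0.634815, f(1.490000) = 1.005449
step 1: c = 0.929124, f(c) = 0.080089 > 0 → new bracket [0.575000, 0.929124]
step 2: c = 0.889452, f(c) = 0.006058 > 0 → new bracket [0.575000, 0.889452]
step 3: c = 0.886479, f(c) = 0.000456 > 0 → new bracket [0.575000, 0.886479]

0.88648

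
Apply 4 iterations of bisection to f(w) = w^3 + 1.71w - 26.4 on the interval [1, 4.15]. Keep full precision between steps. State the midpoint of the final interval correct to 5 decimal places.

f(1.000000) = -23.690000, f(4.150000) = 52.169875 (opposite signs)
step 1: m = 2.575000, f(m) = -4.922891 < 0 → root in [2.575000, 4.150000]
step 2: m = 3.362500, f(m) = 17.367666 > 0 → root in [2.575000, 3.362500]
step 3: m = 2.968750, f(m) = 4.841571 > 0 → root in [2.575000, 2.968750]
step 4: m = 2.771875, f(m) = -0.362971 < 0 → root in [2.771875, 2.968750]
Midpoint of [2.771875, 2.968750] = 2.870312

2.87031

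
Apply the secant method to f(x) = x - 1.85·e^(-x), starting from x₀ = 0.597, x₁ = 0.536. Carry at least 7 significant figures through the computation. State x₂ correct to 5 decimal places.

0.80253

f(x_0) = -0.421352, f(x_1) = -0.546405
x_2 = 0.536000 - (-0.546405)·(0.536000 - 0.597000)/(-0.546405 - (-0.421352)) = 0.802532; f(x_2) = -0.026624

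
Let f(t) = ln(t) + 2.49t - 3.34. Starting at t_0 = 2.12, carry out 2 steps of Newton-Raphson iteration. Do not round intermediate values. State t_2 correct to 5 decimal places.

1.25117

f'(t) = 1/t + 2.49
t_0 = 2.120000: f = 2.690216, f' = 2.961698 → t_1 = 2.120000 - (2.690216)/(2.961698) = 1.211664
t_1 = 1.211664: f = -0.130961, f' = 3.315311 → t_2 = 1.211664 - (-0.130961)/(3.315311) = 1.251166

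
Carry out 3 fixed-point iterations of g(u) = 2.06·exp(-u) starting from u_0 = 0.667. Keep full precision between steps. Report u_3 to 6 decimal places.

1.007093

u_1 = g(0.667000) = 1.057287
u_2 = g(1.057287) = 0.715638
u_3 = g(0.715638) = 1.007093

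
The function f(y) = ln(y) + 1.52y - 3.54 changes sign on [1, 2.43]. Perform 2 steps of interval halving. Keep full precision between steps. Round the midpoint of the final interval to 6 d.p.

f(1.000000) = -2.020000, f(2.430000) = 1.041491 (opposite signs)
step 1: m = 1.715000, f(m) = -0.393787 < 0 → root in [1.715000, 2.430000]
step 2: m = 2.072500, f(m) = 0.338956 > 0 → root in [1.715000, 2.072500]
Midpoint of [1.715000, 2.072500] = 1.893750

1.893750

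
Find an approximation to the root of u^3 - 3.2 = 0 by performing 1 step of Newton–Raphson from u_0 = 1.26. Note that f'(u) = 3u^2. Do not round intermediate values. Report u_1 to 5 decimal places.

1.51187

u_0 = 1.260000: f = -1.199624, f' = 4.762800 → u_1 = 1.260000 - (-1.199624)/(4.762800) = 1.511874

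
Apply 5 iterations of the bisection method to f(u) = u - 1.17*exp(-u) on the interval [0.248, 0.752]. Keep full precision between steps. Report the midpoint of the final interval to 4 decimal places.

f(0.248000) = -0.665021, f(0.752000) = 0.200435 (opposite signs)
step 1: m = 0.500000, f(m) = -0.209641 < 0 → root in [0.500000, 0.752000]
step 2: m = 0.626000, f(m) = 0.000370 > 0 → root in [0.500000, 0.626000]
step 3: m = 0.563000, f(m) = -0.103313 < 0 → root in [0.563000, 0.626000]
step 4: m = 0.594500, f(m) = -0.051151 < 0 → root in [0.594500, 0.626000]
step 5: m = 0.610250, f(m) = -0.025312 < 0 → root in [0.610250, 0.626000]
Midpoint of [0.610250, 0.626000] = 0.618125

0.6181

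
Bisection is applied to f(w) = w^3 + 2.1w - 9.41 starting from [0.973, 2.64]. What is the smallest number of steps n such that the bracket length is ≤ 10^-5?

Initial width b − a = 2.64 − 0.973 = 1.667000.
After n steps the width is (b−a)/2^n; need (b−a)/2^n ≤ 10^-5.
So n ≥ log₂(1.667000/10^-5) = log₂(166700.0000) ≈ 17.3469.
Hence n = 18.

18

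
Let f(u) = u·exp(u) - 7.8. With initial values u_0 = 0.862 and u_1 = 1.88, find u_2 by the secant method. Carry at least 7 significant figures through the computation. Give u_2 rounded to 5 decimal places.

1.43232

Secant update: u_(k+1) = u_k − f(u_k)·(u_k − u_(k-1))/(f(u_k) − f(u_(k-1))).
f(u_0) = -5.758877, f(u_1) = 4.520589
u_2 = 1.880000 - (4.520589)·(1.880000 - 0.862000)/(4.520589 - (-5.758877)) = 1.432315; f(u_2) = -1.800911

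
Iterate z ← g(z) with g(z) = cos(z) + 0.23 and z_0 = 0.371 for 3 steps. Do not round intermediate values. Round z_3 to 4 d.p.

1.0395

z_1 = g(0.371000) = 1.161965
z_2 = g(1.161965) = 0.627537
z_3 = g(0.627537) = 1.039476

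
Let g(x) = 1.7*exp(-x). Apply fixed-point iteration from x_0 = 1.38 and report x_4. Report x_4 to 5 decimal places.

x_1 = g(1.380000) = 0.427684
x_2 = g(0.427684) = 1.108430
x_3 = g(1.108430) = 0.561130
x_4 = g(0.561130) = 0.969958

0.96996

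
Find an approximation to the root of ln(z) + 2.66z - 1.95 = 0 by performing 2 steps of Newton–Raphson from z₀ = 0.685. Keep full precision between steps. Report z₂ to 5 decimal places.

0.81157

Newton update: z ← z − f(z)/f'(z).
f'(z) = 1/z + 2.66
z_0 = 0.685000: f = -0.506236, f' = 4.119854 → z_1 = 0.685000 - (-0.506236)/(4.119854) = 0.807877
z_1 = 0.807877: f = -0.014392, f' = 3.897812 → z_2 = 0.807877 - (-0.014392)/(3.897812) = 0.811569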